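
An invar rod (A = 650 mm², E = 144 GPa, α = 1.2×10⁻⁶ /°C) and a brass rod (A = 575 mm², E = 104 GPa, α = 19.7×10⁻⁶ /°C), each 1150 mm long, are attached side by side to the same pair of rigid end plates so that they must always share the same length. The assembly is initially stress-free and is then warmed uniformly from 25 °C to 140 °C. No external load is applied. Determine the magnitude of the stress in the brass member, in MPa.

σ ≈ 135 MPa (compressive)

The brass has the larger α, so on heating it would change length more than the invar if both were free. The rigid plates force a common final length, so the brass is put into compression and the invar into tension, with equal and opposite forces P (no external load).
Compatibility of the two members (thermal + elastic change equal): (α₁ − α₂)ΔT = P·[1/(A₁E₁) + 1/(A₂E₂)].
|α₁ − α₂|·ΔT = 18.5×10⁻⁶ × 115 = 0.002128.
1/(A₁E₁) + 1/(A₂E₂) = 1/(650×144×10³) + 1/(575×104×10³) = 2.741×10⁻⁸ N⁻¹.
P = 0.002128 / 2.741×10⁻⁸ = 77630 N = 77.63 kN.
σ_{brass} = P/A₂ = 77630/575 = 135 MPa, compressive.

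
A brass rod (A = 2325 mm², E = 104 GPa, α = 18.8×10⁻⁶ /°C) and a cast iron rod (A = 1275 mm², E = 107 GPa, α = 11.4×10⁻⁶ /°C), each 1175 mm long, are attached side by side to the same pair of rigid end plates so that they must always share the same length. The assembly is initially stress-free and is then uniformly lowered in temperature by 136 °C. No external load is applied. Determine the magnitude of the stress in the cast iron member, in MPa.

σ ≈ 68.8 MPa (compressive)

The brass has the larger α, so on cooling it would change length more than the cast iron if both were free. The rigid plates force a common final length, so the brass is put into tension and the cast iron into compression, with equal and opposite forces P (no external load).
Equating the net (thermal + elastic) strains gives |α₁ − α₂|·ΔT = P·[1/(A₁E₁) + 1/(A₂E₂)].
|α₁ − α₂|·ΔT = 7.4×10⁻⁶ × 136 = 0.001006.
1/(A₁E₁) + 1/(A₂E₂) = 1/(2325×104×10³) + 1/(1275×107×10³) = 1.147×10⁻⁸ N⁻¹.
So P = 0.001006 / 1.147×10⁻⁸ = 87.77 kN.
σ_{cast iron} = P/A₂ = 87770/1275 = 68.84 MPa, compressive.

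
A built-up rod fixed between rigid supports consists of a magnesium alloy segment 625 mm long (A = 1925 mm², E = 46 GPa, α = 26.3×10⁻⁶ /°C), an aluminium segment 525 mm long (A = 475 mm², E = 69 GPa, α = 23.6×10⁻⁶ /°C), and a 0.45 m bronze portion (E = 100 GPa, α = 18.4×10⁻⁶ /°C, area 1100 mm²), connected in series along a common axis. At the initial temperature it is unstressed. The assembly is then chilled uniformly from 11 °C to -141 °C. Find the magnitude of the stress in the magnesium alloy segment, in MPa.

σ ≈ 108 MPa (tensile)

Free thermal contraction of the whole bar: Σ αᵢΔT Lᵢ = 26.3×10⁻⁶×152×625 + 23.6×10⁻⁶×152×525 + 18.4×10⁻⁶×152×450 = 5.64 mm.
The walls prevent any net length change, so an axial force P (same in every segment) develops. Compatibility: P · Σ Lᵢ/(AᵢEᵢ) = δ_free.
Σ Lᵢ/(AᵢEᵢ) = 625/(1925×46×10³) + 525/(475×69×10³) + 450/(1100×100×10³) = 2.717×10⁻⁵ mm/N.
Hence P = δ_free / Σ(L/AE) = 5.64/2.717×10⁻⁵ = 207.6 kN (tensile).
σ_{magnesium alloy} = P / A = 207600 / 1925 = 107.9 MPa.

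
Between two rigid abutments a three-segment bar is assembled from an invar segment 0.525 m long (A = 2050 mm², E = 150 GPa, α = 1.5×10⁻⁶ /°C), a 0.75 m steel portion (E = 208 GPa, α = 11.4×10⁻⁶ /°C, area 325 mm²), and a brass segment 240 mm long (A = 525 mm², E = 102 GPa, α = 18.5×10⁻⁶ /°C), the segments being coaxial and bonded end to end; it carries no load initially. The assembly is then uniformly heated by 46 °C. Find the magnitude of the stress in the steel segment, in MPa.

Free thermal expansion of the whole bar: Σ αᵢΔT Lᵢ = 1.5×10⁻⁶×46×525 + 11.4×10⁻⁶×46×750 + 18.5×10⁻⁶×46×240 = 0.6338 mm.
The rigid supports impose zero overall length change; the single axial force P common to all segments must satisfy P Σ Lᵢ/(AᵢEᵢ) = δ_free.
Σ Lᵢ/(AᵢEᵢ) = 525/(2050×150×10³) + 750/(325×208×10³) + 240/(525×102×10³) = 1.728×10⁻⁵ mm/N.
P = 0.6338 / 1.728×10⁻⁵ = 36670 N = 36.67 kN, compressive.
σ_{steel} = P / A = 36670 / 325 = 112.8 MPa.

σ ≈ 113 MPa (compressive)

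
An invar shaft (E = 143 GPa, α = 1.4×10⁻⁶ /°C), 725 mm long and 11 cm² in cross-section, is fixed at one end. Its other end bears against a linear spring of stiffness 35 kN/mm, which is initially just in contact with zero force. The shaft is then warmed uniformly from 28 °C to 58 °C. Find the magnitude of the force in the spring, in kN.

P ≈ 0.918 kN

The unrestrained thermal change is αΔT L = 1.4×10⁻⁶ × 30 × 725 = 0.03045 mm.
Let P be the compressive force at the spring. The shaft shortens elastically by PL/(AE) and the spring compresses by P/k; together these equal δ_free.
So P = δ_free / [L/(AE) + 1/k] = 0.03045 / [ 725/(1100×143×10³) + 1/(35×10³) ].
P = 0.03045 / 3.318×10⁻⁵ = 917.7 N.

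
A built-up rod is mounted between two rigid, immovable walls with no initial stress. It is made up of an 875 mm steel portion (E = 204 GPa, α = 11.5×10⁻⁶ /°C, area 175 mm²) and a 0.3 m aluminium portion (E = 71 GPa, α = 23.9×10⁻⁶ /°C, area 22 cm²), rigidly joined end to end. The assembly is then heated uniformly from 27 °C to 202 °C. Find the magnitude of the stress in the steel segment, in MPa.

σ ≈ 652 MPa (compressive)

Free thermal expansion of the whole bar: Σ αᵢΔT Lᵢ = 11.5×10⁻⁶×175×875 + 23.9×10⁻⁶×175×300 = 3.016 mm.
Since the ends are fixed, an axial force P builds up, equal in every segment, with P · Σ Lᵢ/(AᵢEᵢ) = δ_free.
The series flexibility is Σ Lᵢ/(AᵢEᵢ) = 875/(175×204×10³) + 300/(2200×71×10³) = 2.643×10⁻⁵ mm/N.
Hence P = δ_free / Σ(L/AE) = 3.016/2.643×10⁻⁵ = 114.1 kN (compressive).
σ_{steel} = P / A = 114100 / 175 = 652 MPa.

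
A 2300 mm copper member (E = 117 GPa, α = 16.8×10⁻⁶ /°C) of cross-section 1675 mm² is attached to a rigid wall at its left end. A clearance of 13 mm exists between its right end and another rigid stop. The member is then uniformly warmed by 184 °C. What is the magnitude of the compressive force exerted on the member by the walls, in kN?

P ≈ 0 kN

Unrestrained expansion: δ_free = αΔT L = 16.8×10⁻⁶ × 184 × 2300 = 7.11 mm.
This is smaller than the 13 mm clearance, so the member expands freely without reaching the stop — the stress is zero.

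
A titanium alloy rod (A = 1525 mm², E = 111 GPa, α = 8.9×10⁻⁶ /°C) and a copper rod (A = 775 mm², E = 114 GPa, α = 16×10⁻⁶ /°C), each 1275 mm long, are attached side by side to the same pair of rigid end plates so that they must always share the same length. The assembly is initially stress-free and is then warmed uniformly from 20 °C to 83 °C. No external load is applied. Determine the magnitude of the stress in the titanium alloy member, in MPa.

σ ≈ 17 MPa (tensile)

The copper has the larger α, so on heating it would change length more than the titanium alloy if both were free. The rigid plates force a common final length, so the copper is put into compression and the titanium alloy into tension, with equal and opposite forces P (no external load).
Setting the final lengths equal and cancelling L: (α₁ − α₂)ΔT = P/(A₁E₁) + P/(A₂E₂).
|α₁ − α₂|·ΔT = 7.1×10⁻⁶ × 63 = 0.0004473.
1/(A₁E₁) + 1/(A₂E₂) = 1/(1525×111×10³) + 1/(775×114×10³) = 1.723×10⁻⁸ N⁻¹.
So P = 0.0004473 / 1.723×10⁻⁸ = 25.97 kN.
σ_{titanium alloy} = P/A₁ = 25970/1525 = 17.03 MPa, tensile.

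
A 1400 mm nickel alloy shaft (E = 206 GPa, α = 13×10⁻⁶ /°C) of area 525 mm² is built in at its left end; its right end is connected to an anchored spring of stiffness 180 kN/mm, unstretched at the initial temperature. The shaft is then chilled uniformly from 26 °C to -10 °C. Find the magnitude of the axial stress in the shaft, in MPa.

If the spring were absent the shaft would shorten by αΔT L = 13×10⁻⁶ × 36 × 1400 = 0.6552 mm.
Let P be the tensile force in the spring. The shaft extends elastically by PL/(AE) and the spring stretches by P/k; together these equal δ_free.
P [ L/(AE) + 1/k ] = δ_free → P [ 1400/(525×206×10³) + 1/(180×10³) ] = 0.6552.
P = 0.6552 / 1.85×10⁻⁵ = 35420 N.
σ = P/A = 35420/525 = 67.46 MPa.

σ ≈ 67.5 MPa (tensile)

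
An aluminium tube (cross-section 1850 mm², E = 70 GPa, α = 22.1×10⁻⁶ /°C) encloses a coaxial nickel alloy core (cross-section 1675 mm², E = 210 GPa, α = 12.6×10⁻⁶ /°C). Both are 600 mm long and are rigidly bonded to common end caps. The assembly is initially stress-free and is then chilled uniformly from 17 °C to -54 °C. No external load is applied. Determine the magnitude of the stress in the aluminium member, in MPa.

σ ≈ 34.5 MPa (tensile)

Both members must finish at the same length. With the larger α, the aluminium tends to over-contract; the plates restrain it, putting the aluminium in tension and the nickel alloy in compression. With no external load the two internal forces are equal and opposite, magnitude P.
Equating the net (thermal + elastic) strains gives |α₁ − α₂|·ΔT = P·[1/(A₁E₁) + 1/(A₂E₂)].
|α₁ − α₂|·ΔT = 9.5×10⁻⁶ × 71 = 0.0006745.
1/(A₁E₁) + 1/(A₂E₂) = 1/(1850×70×10³) + 1/(1675×210×10³) = 1.056×10⁻⁸ N⁻¹.
So P = 0.0006745 / 1.056×10⁻⁸ = 63.84 kN.
σ_{aluminium} = P/A₁ = 63840/1850 = 34.51 MPa, tensile.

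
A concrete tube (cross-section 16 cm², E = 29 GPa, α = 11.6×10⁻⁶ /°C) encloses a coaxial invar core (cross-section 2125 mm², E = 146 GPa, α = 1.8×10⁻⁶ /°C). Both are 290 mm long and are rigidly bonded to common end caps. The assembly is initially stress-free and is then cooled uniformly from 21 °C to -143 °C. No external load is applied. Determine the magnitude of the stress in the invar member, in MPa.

The concrete has the larger α, so on cooling it would change length more than the invar if both were free. The rigid plates force a common final length, so the concrete is put into tension and the invar into compression, with equal and opposite forces P (no external load).
Setting the final lengths equal and cancelling L: (α₁ − α₂)ΔT = P/(A₁E₁) + P/(A₂E₂).
|α₁ − α₂|·ΔT = 9.8×10⁻⁶ × 164 = 0.001607.
1/(A₁E₁) + 1/(A₂E₂) = 1/(1600×29×10³) + 1/(2125×146×10³) = 2.477×10⁻⁸ N⁻¹.
So P = 0.001607 / 2.477×10⁻⁸ = 64.87 kN.
σ_{invar} = P/A₂ = 64870/2125 = 30.53 MPa, compressive.

σ ≈ 30.5 MPa (compressive)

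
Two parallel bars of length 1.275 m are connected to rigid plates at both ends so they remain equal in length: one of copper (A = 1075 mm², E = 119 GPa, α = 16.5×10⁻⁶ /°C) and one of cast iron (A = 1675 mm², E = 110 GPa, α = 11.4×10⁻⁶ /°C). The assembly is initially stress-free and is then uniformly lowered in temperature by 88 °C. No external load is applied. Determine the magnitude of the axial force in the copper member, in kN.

P ≈ 33.9 kN (tensile in the copper)

Equilibrium of a rigid end plate with no external load gives equal and opposite internal forces ±P in the two members. Since α_{copper} > α_{cast iron}, cooling drives the copper into tension and the cast iron into compression.
Equating the net (thermal + elastic) strains gives |α₁ − α₂|·ΔT = P·[1/(A₁E₁) + 1/(A₂E₂)].
|α₁ − α₂|·ΔT = 5.1×10⁻⁶ × 88 = 0.0004488.
1/(A₁E₁) + 1/(A₂E₂) = 1/(1075×119×10³) + 1/(1675×110×10³) = 1.324×10⁻⁸ N⁻¹.
P = 0.0004488 / 1.324×10⁻⁸ = 33890 N = 33.89 kN.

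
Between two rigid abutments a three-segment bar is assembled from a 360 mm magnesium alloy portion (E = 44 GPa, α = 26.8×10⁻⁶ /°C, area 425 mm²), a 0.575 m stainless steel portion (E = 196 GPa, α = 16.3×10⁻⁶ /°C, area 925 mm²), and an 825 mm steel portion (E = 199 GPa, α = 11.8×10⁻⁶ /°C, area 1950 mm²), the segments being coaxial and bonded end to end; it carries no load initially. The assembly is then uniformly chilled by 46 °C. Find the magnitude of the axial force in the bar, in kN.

Free thermal contraction of the whole bar: Σ αᵢΔT Lᵢ = 26.8×10⁻⁶×46×360 + 16.3×10⁻⁶×46×575 + 11.8×10⁻⁶×46×825 = 1.323 mm.
The rigid supports impose zero overall length change; the single axial force P common to all segments must satisfy P Σ Lᵢ/(AᵢEᵢ) = δ_free.
The series flexibility is Σ Lᵢ/(AᵢEᵢ) = 360/(425×44×10³) + 575/(925×196×10³) + 825/(1950×199×10³) = 2.455×10⁻⁵ mm/N.
Hence P = δ_free / Σ(L/AE) = 1.323/2.455×10⁻⁵ = 53.88 kN (tensile).

P ≈ 53.9 kN (tensile)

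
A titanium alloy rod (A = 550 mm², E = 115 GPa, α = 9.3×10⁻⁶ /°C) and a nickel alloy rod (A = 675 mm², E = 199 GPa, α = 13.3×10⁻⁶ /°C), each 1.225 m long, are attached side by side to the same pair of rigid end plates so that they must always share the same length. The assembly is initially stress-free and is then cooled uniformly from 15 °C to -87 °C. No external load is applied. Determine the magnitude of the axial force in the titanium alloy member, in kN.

Both members must finish at the same length. With the larger α, the nickel alloy tends to over-contract; the plates restrain it, putting the nickel alloy in tension and the titanium alloy in compression. With no external load the two internal forces are equal and opposite, magnitude P.
Equating the net (thermal + elastic) strains gives |α₁ − α₂|·ΔT = P·[1/(A₁E₁) + 1/(A₂E₂)].
|α₁ − α₂|·ΔT = 4×10⁻⁶ × 102 = 0.000408.
1/(A₁E₁) + 1/(A₂E₂) = 1/(550×115×10³) + 1/(675×199×10³) = 2.325×10⁻⁸ N⁻¹.
P = 0.000408 / 2.325×10⁻⁸ = 17540 N = 17.54 kN.

P ≈ 17.5 kN (compressive in the titanium alloy)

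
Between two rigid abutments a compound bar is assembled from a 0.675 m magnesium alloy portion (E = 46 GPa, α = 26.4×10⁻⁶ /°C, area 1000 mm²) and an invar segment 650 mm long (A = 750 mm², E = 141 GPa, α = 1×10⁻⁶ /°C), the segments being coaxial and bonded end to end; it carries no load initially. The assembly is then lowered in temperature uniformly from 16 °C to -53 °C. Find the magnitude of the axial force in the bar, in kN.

Free thermal contraction of the whole bar: Σ αᵢΔT Lᵢ = 26.4×10⁻⁶×69×675 + 1×10⁻⁶×69×650 = 1.274 mm.
The rigid supports impose zero overall length change; the single axial force P common to all segments must satisfy P Σ Lᵢ/(AᵢEᵢ) = δ_free.
Σ Lᵢ/(AᵢEᵢ) = 675/(1000×46×10³) + 650/(750×141×10³) = 2.082×10⁻⁵ mm/N.
P = 1.274 / 2.082×10⁻⁵ = 61210 N = 61.21 kN, tensile.

P ≈ 61.2 kN (tensile)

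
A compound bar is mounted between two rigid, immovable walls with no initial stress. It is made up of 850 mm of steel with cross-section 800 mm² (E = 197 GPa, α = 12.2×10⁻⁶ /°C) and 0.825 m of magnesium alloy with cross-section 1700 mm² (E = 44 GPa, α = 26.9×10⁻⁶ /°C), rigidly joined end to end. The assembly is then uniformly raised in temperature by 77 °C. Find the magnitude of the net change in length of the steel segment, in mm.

|ΔL| ≈ 0.0249 mm

Free thermal expansion of the whole bar: Σ αᵢΔT Lᵢ = 12.2×10⁻⁶×77×850 + 26.9×10⁻⁶×77×825 = 2.507 mm.
The rigid supports impose zero overall length change; the single axial force P common to all segments must satisfy P Σ Lᵢ/(AᵢEᵢ) = δ_free.
Σ Lᵢ/(AᵢEᵢ) = 850/(800×197×10³) + 825/(1700×44×10³) = 1.642×10⁻⁵ mm/N.
Hence P = δ_free / Σ(L/AE) = 2.507/1.642×10⁻⁵ = 152.7 kN (compressive).
For the steel segment, free thermal change = 12.2×10⁻⁶×77×850 = 0.7985 mm and elastic change from P = 152700×850/(800×197×10³) = 0.8234 mm; these oppose, so the net change is 0.0249 mm (segment shortens).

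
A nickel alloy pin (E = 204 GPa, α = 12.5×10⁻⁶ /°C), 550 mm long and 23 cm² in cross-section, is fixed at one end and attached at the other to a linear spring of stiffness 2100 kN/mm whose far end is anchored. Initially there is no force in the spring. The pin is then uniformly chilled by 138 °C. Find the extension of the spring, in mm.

δ ≈ 0.274 mm

Free thermal contraction: δ_free = αΔT L = 12.5×10⁻⁶ × 138 × 550 = 0.9487 mm.
With a force P in the spring, the elastic change of the pin is PL/(AE) and that of the spring is P/k; compatibility requires their sum to equal δ_free.
So P = δ_free / [L/(AE) + 1/k] = 0.9487 / [ 550/(2300×204×10³) + 1/(2100×10³) ].
P = 0.9487 / 1.648×10⁻⁶ = 575600 N.
Spring extension = P/k = 575600/(2100×10³) = 0.2741 mm.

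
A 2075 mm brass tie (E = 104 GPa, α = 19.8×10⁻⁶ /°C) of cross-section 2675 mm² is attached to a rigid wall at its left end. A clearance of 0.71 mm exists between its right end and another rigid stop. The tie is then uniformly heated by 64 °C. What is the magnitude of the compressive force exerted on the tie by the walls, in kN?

P ≈ 257 kN

Free thermal elongation = αΔT L = 19.8×10⁻⁶ × 64 × 2075 = 2.629 mm.
The gap closes (δ_free > 0.71 mm) and the wall then resists a further 2.629 − 0.71 = 1.919 mm of expansion.
So σ = E(δ_free − g)/L = 104×10³ × 1.919/2075 = 96.2 MPa.
P = σA = 96.2 × 2675 = 257.3 kN.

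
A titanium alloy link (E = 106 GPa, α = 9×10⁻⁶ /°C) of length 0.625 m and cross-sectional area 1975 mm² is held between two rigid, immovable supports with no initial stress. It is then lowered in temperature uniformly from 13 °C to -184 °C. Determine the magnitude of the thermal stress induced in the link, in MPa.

σ ≈ 188 MPa (tensile)

With length fixed, the mechanical strain must cancel the thermal strain αΔT = 9×10⁻⁶ × 197 = 1773×10⁻⁶.
σ = EαΔT = 106×10³ × 9×10⁻⁶ × 197 = 187.9 MPa (tensile; the link is trying to contract).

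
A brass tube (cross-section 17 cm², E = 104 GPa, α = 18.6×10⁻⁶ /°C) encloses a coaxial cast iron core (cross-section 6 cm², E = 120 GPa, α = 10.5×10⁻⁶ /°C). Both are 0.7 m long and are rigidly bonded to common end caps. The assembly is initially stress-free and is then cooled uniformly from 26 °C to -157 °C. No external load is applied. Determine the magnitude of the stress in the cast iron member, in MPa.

The brass has the larger α, so on cooling it would change length more than the cast iron if both were free. The rigid plates force a common final length, so the brass is put into tension and the cast iron into compression, with equal and opposite forces P (no external load).
Setting the final lengths equal and cancelling L: (α₁ − α₂)ΔT = P/(A₁E₁) + P/(A₂E₂).
|α₁ − α₂|·ΔT = 8.1×10⁻⁶ × 183 = 0.001482.
1/(A₁E₁) + 1/(A₂E₂) = 1/(1700×104×10³) + 1/(600×120×10³) = 1.954×10⁻⁸ N⁻¹.
So P = 0.001482 / 1.954×10⁻⁸ = 75.84 kN.
σ_{cast iron} = P/A₂ = 75840/600 = 126.4 MPa, compressive.

σ ≈ 126 MPa (compressive)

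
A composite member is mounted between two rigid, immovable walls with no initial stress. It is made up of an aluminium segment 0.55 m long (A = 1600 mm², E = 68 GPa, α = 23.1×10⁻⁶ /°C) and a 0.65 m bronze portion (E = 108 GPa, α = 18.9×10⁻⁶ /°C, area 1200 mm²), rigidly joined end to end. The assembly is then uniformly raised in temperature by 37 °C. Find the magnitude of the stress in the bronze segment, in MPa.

σ ≈ 76.5 MPa (compressive)

Free thermal expansion of the whole bar: Σ αᵢΔT Lᵢ = 23.1×10⁻⁶×37×550 + 18.9×10⁻⁶×37×650 = 0.9246 mm.
The walls prevent any net length change, so an axial force P (same in every segment) develops. Compatibility: P · Σ Lᵢ/(AᵢEᵢ) = δ_free.
The series flexibility is Σ Lᵢ/(AᵢEᵢ) = 550/(1600×68×10³) + 650/(1200×108×10³) = 1.007×10⁻⁵ mm/N.
P = 0.9246 / 1.007×10⁻⁵ = 91810 N = 91.81 kN, compressive.
σ_{bronze} = P / A = 91810 / 1200 = 76.51 MPa.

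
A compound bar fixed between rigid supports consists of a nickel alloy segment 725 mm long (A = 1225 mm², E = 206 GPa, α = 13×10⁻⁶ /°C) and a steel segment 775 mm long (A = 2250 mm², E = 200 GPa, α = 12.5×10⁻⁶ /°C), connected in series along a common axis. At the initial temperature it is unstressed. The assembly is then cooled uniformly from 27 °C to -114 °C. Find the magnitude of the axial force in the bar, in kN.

P ≈ 586 kN (tensile)

With the walls removed the bar would change length by δ_free = Σ αᵢΔT Lᵢ = 13×10⁻⁶×141×725 + 12.5×10⁻⁶×141×775 = 2.695 mm.
The walls prevent any net length change, so an axial force P (same in every segment) develops. Compatibility: P · Σ Lᵢ/(AᵢEᵢ) = δ_free.
Σ Lᵢ/(AᵢEᵢ) = 725/(1225×206×10³) + 775/(2250×200×10³) = 4.595×10⁻⁶ mm/N.
P = 2.695 / 4.595×10⁻⁶ = 586400 N = 586.4 kN, tensile.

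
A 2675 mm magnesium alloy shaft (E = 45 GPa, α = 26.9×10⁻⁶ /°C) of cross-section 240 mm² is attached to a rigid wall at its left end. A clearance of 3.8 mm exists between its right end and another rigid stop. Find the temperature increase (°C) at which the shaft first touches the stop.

Contact occurs when the free expansion equals the gap: αΔT L = 3.8 mm.
So ΔT = g/(αL) = 3.8/(26.9×10⁻⁶ × 2675) = 52.81 °C.

ΔT ≈ 52.8 °C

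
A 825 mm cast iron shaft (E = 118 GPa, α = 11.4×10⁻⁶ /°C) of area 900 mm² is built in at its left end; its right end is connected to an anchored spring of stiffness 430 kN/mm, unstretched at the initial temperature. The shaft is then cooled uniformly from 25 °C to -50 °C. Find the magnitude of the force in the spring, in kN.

P ≈ 69.9 kN

The unrestrained thermal change is αΔT L = 11.4×10⁻⁶ × 75 × 825 = 0.7054 mm.
Let P be the tensile force in the spring. The shaft extends elastically by PL/(AE) and the spring stretches by P/k; together these equal δ_free.
P [ L/(AE) + 1/k ] = δ_free → P [ 825/(900×118×10³) + 1/(430×10³) ] = 0.7054.
P = 0.7054 / 1.009×10⁻⁵ = 69880 N.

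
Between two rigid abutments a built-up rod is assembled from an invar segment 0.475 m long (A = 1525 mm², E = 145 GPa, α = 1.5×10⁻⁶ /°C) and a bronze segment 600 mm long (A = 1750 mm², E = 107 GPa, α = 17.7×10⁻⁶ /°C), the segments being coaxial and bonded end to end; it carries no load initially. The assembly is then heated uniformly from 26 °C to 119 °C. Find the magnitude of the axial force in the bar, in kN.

Free thermal expansion of the whole bar: Σ αᵢΔT Lᵢ = 1.5×10⁻⁶×93×475 + 17.7×10⁻⁶×93×600 = 1.054 mm.
Since the ends are fixed, an axial force P builds up, equal in every segment, with P · Σ Lᵢ/(AᵢEᵢ) = δ_free.
The series flexibility is Σ Lᵢ/(AᵢEᵢ) = 475/(1525×145×10³) + 600/(1750×107×10³) = 5.352×10⁻⁶ mm/N.
So P = 1.054 / 5.352×10⁻⁶ = 196.9 kN, compressive.

P ≈ 197 kN (compressive)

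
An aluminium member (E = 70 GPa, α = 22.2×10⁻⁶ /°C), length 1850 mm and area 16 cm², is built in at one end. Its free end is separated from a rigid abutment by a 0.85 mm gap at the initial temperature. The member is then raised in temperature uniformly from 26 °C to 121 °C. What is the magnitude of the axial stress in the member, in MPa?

σ ≈ 115 MPa (compressive)

If the wall were absent the member would grow by αΔT L = 22.2×10⁻⁶ × 95 × 1850 = 3.902 mm.
After closing the 0.85 mm clearance, 3.902 − 0.85 = 3.052 mm of expansion remains to be suppressed by the wall.
That suppressed elongation corresponds to σ = E·Δ/L = 70×10³ × 3.052/1850 = 115.5 MPa.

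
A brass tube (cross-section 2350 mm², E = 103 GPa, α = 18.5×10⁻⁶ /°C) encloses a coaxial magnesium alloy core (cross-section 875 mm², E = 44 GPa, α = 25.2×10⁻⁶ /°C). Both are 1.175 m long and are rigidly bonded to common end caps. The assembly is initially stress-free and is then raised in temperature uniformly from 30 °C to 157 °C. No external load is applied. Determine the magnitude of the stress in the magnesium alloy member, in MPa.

σ ≈ 32.3 MPa (compressive)

Equilibrium of a rigid end plate with no external load gives equal and opposite internal forces ±P in the two members. Since α_{magnesium alloy} > α_{brass}, heating drives the magnesium alloy into compression and the brass into tension.
Compatibility of the two members (thermal + elastic change equal): (α₁ − α₂)ΔT = P·[1/(A₁E₁) + 1/(A₂E₂)].
|α₁ − α₂|·ΔT = 6.7×10⁻⁶ × 127 = 0.0008509.
1/(A₁E₁) + 1/(A₂E₂) = 1/(2350×103×10³) + 1/(875×44×10³) = 3.011×10⁻⁸ N⁻¹.
So P = 0.0008509 / 3.011×10⁻⁸ = 28.26 kN.
σ_{magnesium alloy} = P/A₂ = 28260/875 = 32.3 MPa, compressive.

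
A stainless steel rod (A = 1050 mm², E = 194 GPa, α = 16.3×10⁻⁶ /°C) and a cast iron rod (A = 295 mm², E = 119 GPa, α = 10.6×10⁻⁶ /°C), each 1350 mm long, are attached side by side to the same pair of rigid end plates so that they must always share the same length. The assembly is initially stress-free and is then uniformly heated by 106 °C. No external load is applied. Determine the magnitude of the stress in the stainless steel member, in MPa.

σ ≈ 17.2 MPa (compressive)

Both members must finish at the same length. With the larger α, the stainless steel tends to over-expand; the plates restrain it, putting the stainless steel in compression and the cast iron in tension. With no external load the two internal forces are equal and opposite, magnitude P.
Setting the final lengths equal and cancelling L: (α₁ − α₂)ΔT = P/(A₁E₁) + P/(A₂E₂).
|α₁ − α₂|·ΔT = 5.7×10⁻⁶ × 106 = 0.0006042.
1/(A₁E₁) + 1/(A₂E₂) = 1/(1050×194×10³) + 1/(295×119×10³) = 3.34×10⁻⁸ N⁻¹.
P = 0.0006042 / 3.34×10⁻⁸ = 18090 N = 18.09 kN.
σ_{stainless steel} = P/A₁ = 18090/1050 = 17.23 MPa, compressive.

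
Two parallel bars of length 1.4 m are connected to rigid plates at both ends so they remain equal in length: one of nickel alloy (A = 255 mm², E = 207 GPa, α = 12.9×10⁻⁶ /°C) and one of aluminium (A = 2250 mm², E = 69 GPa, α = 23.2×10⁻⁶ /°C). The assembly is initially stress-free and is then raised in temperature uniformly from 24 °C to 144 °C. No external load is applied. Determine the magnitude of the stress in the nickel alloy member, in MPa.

Equilibrium of a rigid end plate with no external load gives equal and opposite internal forces ±P in the two members. Since α_{aluminium} > α_{nickel alloy}, heating drives the aluminium into compression and the nickel alloy into tension.
Equating the net (thermal + elastic) strains gives |α₁ − α₂|·ΔT = P·[1/(A₁E₁) + 1/(A₂E₂)].
|α₁ − α₂|·ΔT = 10.3×10⁻⁶ × 120 = 0.001236.
1/(A₁E₁) + 1/(A₂E₂) = 1/(255×207×10³) + 1/(2250×69×10³) = 2.539×10⁻⁸ N⁻¹.
P = 0.001236 / 2.539×10⁻⁸ = 48690 N = 48.69 kN.
σ_{nickel alloy} = P/A₁ = 48690/255 = 190.9 MPa, tensile.

σ ≈ 191 MPa (tensile)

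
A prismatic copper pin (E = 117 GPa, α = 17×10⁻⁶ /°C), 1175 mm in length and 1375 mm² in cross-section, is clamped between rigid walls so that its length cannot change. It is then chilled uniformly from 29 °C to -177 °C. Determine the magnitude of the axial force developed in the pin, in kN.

P ≈ 563 kN (tensile)

Full restraint means ε = 0, so the stress is σ = EαΔT = 117×10³ × 17×10⁻⁶ × 206 = 409.7 MPa.
Axial force P = σA = 409.7 × 1375 = 563400 N = 563.4 kN, tensile.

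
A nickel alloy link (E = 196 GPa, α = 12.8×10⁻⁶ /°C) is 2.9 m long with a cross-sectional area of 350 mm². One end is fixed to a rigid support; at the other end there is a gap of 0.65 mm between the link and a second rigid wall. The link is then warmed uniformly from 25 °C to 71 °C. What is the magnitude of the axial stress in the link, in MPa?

Free thermal elongation = αΔT L = 12.8×10⁻⁶ × 46 × 2900 = 1.708 mm.
After closing the 0.65 mm clearance, 1.708 − 0.65 = 1.058 mm of expansion remains to be suppressed by the wall.
So σ = E(δ_free − g)/L = 196×10³ × 1.058/2900 = 71.47 MPa.

σ ≈ 71.5 MPa (compressive)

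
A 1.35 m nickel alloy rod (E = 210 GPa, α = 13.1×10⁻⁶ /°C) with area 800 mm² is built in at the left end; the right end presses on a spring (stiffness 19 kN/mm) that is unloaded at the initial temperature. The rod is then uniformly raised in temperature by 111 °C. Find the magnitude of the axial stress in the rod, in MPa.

Free thermal expansion: δ_free = αΔT L = 13.1×10⁻⁶ × 111 × 1350 = 1.963 mm.
Let P be the compressive force at the spring. The rod shortens elastically by PL/(AE) and the spring compresses by P/k; together these equal δ_free.
So P = δ_free / [L/(AE) + 1/k] = 1.963 / [ 1350/(800×210×10³) + 1/(19×10³) ].
P = 1.963 / 6.067×10⁻⁵ = 32360 N.
σ = P/A = 32360/800 = 40.45 MPa.

σ ≈ 40.4 MPa (compressive)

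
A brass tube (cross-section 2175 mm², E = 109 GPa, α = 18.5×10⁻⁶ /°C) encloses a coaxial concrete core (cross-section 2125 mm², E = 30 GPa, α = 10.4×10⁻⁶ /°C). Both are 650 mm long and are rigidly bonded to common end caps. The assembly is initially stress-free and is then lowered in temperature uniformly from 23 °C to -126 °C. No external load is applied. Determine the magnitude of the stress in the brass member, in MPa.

Both members must finish at the same length. With the larger α, the brass tends to over-contract; the plates restrain it, putting the brass in tension and the concrete in compression. With no external load the two internal forces are equal and opposite, magnitude P.
Compatibility of the two members (thermal + elastic change equal): (α₁ − α₂)ΔT = P·[1/(A₁E₁) + 1/(A₂E₂)].
|α₁ − α₂|·ΔT = 8.1×10⁻⁶ × 149 = 0.001207.
1/(A₁E₁) + 1/(A₂E₂) = 1/(2175×109×10³) + 1/(2125×30×10³) = 1.99×10⁻⁸ N⁻¹.
P = 0.001207 / 1.99×10⁻⁸ = 60630 N = 60.63 kN.
σ_{brass} = P/A₁ = 60630/2175 = 27.88 MPa, tensile.

σ ≈ 27.9 MPa (tensile)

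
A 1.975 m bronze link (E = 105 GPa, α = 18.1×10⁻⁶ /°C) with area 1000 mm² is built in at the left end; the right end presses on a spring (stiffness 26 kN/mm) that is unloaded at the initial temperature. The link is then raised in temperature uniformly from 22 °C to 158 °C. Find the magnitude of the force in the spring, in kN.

Free thermal expansion: δ_free = αΔT L = 18.1×10⁻⁶ × 136 × 1975 = 4.862 mm.
With a force P in the spring, the elastic change of the link is PL/(AE) and that of the spring is P/k; compatibility requires their sum to equal δ_free.
So P = δ_free / [L/(AE) + 1/k] = 4.862 / [ 1975/(1000×105×10³) + 1/(26×10³) ].
P = 4.862 / 5.727×10⁻⁵ = 84890 N.

P ≈ 84.9 kN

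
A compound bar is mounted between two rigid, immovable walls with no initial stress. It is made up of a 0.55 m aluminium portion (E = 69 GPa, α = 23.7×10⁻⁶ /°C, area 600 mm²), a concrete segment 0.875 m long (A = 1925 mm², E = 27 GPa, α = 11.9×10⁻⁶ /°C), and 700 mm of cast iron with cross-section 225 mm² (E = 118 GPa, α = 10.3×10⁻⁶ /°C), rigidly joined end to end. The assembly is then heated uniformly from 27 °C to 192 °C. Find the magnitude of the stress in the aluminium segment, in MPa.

Free thermal expansion of the whole bar: Σ αᵢΔT Lᵢ = 23.7×10⁻⁶×165×550 + 11.9×10⁻⁶×165×875 + 10.3×10⁻⁶×165×700 = 5.058 mm.
The rigid supports impose zero overall length change; the single axial force P common to all segments must satisfy P Σ Lᵢ/(AᵢEᵢ) = δ_free.
The series flexibility is Σ Lᵢ/(AᵢEᵢ) = 550/(600×69×10³) + 875/(1925×27×10³) + 700/(225×118×10³) = 5.649×10⁻⁵ mm/N.
Hence P = δ_free / Σ(L/AE) = 5.058/5.649×10⁻⁵ = 89.55 kN (compressive).
σ_{aluminium} = P / A = 89550 / 600 = 149.3 MPa.

σ ≈ 149 MPa (compressive)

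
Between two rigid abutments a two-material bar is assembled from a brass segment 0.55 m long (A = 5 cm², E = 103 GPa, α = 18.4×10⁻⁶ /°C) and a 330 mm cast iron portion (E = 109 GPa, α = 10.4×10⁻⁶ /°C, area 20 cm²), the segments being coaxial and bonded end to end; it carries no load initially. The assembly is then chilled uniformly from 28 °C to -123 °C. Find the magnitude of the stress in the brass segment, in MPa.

σ ≈ 336 MPa (tensile)

With the walls removed the bar would change length by δ_free = Σ αᵢΔT Lᵢ = 18.4×10⁻⁶×151×550 + 10.4×10⁻⁶×151×330 = 2.046 mm.
The walls prevent any net length change, so an axial force P (same in every segment) develops. Compatibility: P · Σ Lᵢ/(AᵢEᵢ) = δ_free.
Σ Lᵢ/(AᵢEᵢ) = 550/(500×103×10³) + 330/(2000×109×10³) = 1.219×10⁻⁵ mm/N.
P = 2.046 / 1.219×10⁻⁵ = 167800 N = 167.8 kN, tensile.
σ_{brass} = P / A = 167800 / 500 = 335.6 MPa.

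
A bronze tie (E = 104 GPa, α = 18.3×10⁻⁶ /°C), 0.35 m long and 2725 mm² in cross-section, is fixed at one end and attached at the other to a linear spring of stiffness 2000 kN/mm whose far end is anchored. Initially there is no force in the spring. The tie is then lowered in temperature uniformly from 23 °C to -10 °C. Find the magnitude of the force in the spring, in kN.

P ≈ 122 kN

If the spring were absent the tie would shorten by αΔT L = 18.3×10⁻⁶ × 33 × 350 = 0.2114 mm.
With a force P in the spring, the elastic change of the tie is PL/(AE) and that of the spring is P/k; compatibility requires their sum to equal δ_free.
P [ L/(AE) + 1/k ] = δ_free → P [ 350/(2725×104×10³) + 1/(2000×10³) ] = 0.2114.
P = 0.2114 / 1.735×10⁻⁶ = 121800 N.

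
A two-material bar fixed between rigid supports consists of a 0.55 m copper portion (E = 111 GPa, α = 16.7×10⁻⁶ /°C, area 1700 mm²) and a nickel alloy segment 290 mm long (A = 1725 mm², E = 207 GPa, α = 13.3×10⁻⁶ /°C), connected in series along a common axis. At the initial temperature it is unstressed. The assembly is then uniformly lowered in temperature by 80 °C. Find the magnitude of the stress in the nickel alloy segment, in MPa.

If the supports were absent, the total length change would be Σ αᵢΔT Lᵢ = 16.7×10⁻⁶×80×550 + 13.3×10⁻⁶×80×290 = 1.043 mm.
The walls prevent any net length change, so an axial force P (same in every segment) develops. Compatibility: P · Σ Lᵢ/(AᵢEᵢ) = δ_free.
Σ Lᵢ/(AᵢEᵢ) = 550/(1700×111×10³) + 290/(1725×207×10³) = 3.727×10⁻⁶ mm/N.
So P = 1.043 / 3.727×10⁻⁶ = 280 kN, tensile.
σ_{nickel alloy} = P / A = 280000 / 1725 = 162.3 MPa.

σ ≈ 162 MPa (tensile)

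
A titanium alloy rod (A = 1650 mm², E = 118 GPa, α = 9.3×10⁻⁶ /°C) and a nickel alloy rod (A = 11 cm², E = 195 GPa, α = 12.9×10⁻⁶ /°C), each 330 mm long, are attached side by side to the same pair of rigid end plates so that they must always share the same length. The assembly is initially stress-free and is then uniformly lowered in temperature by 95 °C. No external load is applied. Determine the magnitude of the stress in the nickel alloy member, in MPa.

The nickel alloy has the larger α, so on cooling it would change length more than the titanium alloy if both were free. The rigid plates force a common final length, so the nickel alloy is put into tension and the titanium alloy into compression, with equal and opposite forces P (no external load).
Equating the net (thermal + elastic) strains gives |α₁ − α₂|·ΔT = P·[1/(A₁E₁) + 1/(A₂E₂)].
|α₁ − α₂|·ΔT = 3.6×10⁻⁶ × 95 = 0.000342.
1/(A₁E₁) + 1/(A₂E₂) = 1/(1650×118×10³) + 1/(1100×195×10³) = 9.798×10⁻⁹ N⁻¹.
P = 0.000342 / 9.798×10⁻⁹ = 34900 N = 34.9 kN.
σ_{nickel alloy} = P/A₂ = 34900/1100 = 31.73 MPa, tensile.

σ ≈ 31.7 MPa (tensile)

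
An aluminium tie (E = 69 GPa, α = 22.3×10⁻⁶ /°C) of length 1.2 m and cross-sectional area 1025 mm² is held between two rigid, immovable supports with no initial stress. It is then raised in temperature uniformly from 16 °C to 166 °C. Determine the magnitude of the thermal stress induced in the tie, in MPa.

Because both ends are immovable the net strain is zero, and the suppressed thermal strain is αΔT = 22.3×10⁻⁶ × 150 = 3345×10⁻⁶.
Hence σ = E·αΔT = 69×10³ × 3345×10⁻⁶ = 230.8 MPa, compressive.

σ ≈ 231 MPa (compressive)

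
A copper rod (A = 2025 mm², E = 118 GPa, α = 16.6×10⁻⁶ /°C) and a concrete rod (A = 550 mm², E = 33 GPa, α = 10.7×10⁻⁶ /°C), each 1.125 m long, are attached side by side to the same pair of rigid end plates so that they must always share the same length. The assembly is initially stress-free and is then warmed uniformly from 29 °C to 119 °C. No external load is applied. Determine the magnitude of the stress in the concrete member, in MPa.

σ ≈ 16.3 MPa (tensile)

Both members must finish at the same length. With the larger α, the copper tends to over-expand; the plates restrain it, putting the copper in compression and the concrete in tension. With no external load the two internal forces are equal and opposite, magnitude P.
Equating the net (thermal + elastic) strains gives |α₁ − α₂|·ΔT = P·[1/(A₁E₁) + 1/(A₂E₂)].
|α₁ − α₂|·ΔT = 5.9×10⁻⁶ × 90 = 0.000531.
1/(A₁E₁) + 1/(A₂E₂) = 1/(2025×118×10³) + 1/(550×33×10³) = 5.928×10⁻⁸ N⁻¹.
P = 0.000531 / 5.928×10⁻⁸ = 8957 N = 8.957 kN.
σ_{concrete} = P/A₂ = 8957/550 = 16.29 MPa, tensile.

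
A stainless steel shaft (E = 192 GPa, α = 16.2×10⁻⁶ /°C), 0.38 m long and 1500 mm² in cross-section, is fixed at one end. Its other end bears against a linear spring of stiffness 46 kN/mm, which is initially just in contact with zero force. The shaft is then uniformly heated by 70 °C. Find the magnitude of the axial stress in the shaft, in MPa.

σ ≈ 12.5 MPa (compressive)

If the spring were absent the shaft would lengthen by αΔT L = 16.2×10⁻⁶ × 70 × 380 = 0.4309 mm.
With a force P in the spring, the elastic change of the shaft is PL/(AE) and that of the spring is P/k; compatibility requires their sum to equal δ_free.
P [ L/(AE) + 1/k ] = δ_free → P [ 380/(1500×192×10³) + 1/(46×10³) ] = 0.4309.
P = 0.4309 / 2.306×10⁻⁵ = 18690 N.
σ = P/A = 18690/1500 = 12.46 MPa.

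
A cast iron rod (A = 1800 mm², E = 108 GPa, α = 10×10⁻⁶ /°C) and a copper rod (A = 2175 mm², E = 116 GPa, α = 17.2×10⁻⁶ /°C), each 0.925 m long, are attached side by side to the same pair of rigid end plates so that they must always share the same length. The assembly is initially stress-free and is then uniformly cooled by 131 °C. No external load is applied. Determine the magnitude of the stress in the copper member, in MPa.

Equilibrium of a rigid end plate with no external load gives equal and opposite internal forces ±P in the two members. Since α_{copper} > α_{cast iron}, cooling drives the copper into tension and the cast iron into compression.
Compatibility of the two members (thermal + elastic change equal): (α₁ − α₂)ΔT = P·[1/(A₁E₁) + 1/(A₂E₂)].
|α₁ − α₂|·ΔT = 7.2×10⁻⁶ × 131 = 0.0009432.
1/(A₁E₁) + 1/(A₂E₂) = 1/(1800×108×10³) + 1/(2175×116×10³) = 9.108×10⁻⁹ N⁻¹.
So P = 0.0009432 / 9.108×10⁻⁹ = 103.6 kN.
σ_{copper} = P/A₂ = 103600/2175 = 47.61 MPa, tensile.

σ ≈ 47.6 MPa (tensile)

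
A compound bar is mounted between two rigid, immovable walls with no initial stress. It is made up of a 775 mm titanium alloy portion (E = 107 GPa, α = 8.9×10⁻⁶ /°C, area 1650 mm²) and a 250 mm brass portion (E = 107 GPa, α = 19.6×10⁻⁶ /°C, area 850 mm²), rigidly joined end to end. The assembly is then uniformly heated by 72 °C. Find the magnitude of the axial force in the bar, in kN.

P ≈ 119 kN (compressive)

With the walls removed the bar would change length by δ_free = Σ αᵢΔT Lᵢ = 8.9×10⁻⁶×72×775 + 19.6×10⁻⁶×72×250 = 0.8494 mm.
The walls prevent any net length change, so an axial force P (same in every segment) develops. Compatibility: P · Σ Lᵢ/(AᵢEᵢ) = δ_free.
Σ Lᵢ/(AᵢEᵢ) = 775/(1650×107×10³) + 250/(850×107×10³) = 7.138×10⁻⁶ mm/N.
P = 0.8494 / 7.138×10⁻⁶ = 119000 N = 119 kN, compressive.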